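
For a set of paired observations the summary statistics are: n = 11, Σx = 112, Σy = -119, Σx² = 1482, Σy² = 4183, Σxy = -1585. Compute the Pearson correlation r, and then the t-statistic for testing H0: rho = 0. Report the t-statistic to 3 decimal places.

S_xy = nΣxy − ΣxΣy = 11·(-1585) − 112·(-119) = -17435 − (-13328) = -4107
S_xx = nΣx² − (Σx)² = 11·1482 − 112² = 16302 − 12544 = 3758
S_yy = nΣy² − (Σy)² = 11·4183 − (-119)² = 46013 − 14161 = 31852
r = S_xy / √(S_xx·S_yy) = -4107 / √(3758·31852) = -4107 / √119699816 = -4107 / 10940.7411 = -0.3754
t = r·√(n−2)/√(1−r²) = -0.3754·√9 / √(1−0.140925) = -1.126200 / 0.926863 = -1.215

-1.215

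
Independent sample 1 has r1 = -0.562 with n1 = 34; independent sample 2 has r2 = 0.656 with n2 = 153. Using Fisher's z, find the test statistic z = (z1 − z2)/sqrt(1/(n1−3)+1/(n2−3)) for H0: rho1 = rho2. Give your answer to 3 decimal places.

-7.205

z1 = atanh(-0.562) = -0.635752,  z2 = atanh(0.656) = 0.785759
SE = √(1/(n1−3) + 1/(n2−3)) = √(1/31 + 1/150) = √(0.0322581 + 0.0066667) = √0.0389248 = 0.197294
z = (z1 − z2)/SE = (-0.635752 − 0.785759) / 0.197294 = -1.421511 / 0.197294 = -7.205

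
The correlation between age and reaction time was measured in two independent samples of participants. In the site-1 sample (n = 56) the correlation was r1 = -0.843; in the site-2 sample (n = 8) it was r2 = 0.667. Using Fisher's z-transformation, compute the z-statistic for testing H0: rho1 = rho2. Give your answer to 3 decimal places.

z1 = atanh(-0.843) = -1.231452,  z2 = atanh(0.667) = 0.805319
SE = √(1/(n1−3) + 1/(n2−3)) = √(1/53 + 1/5) = √(0.0188679 + 0.2000000) = √0.2188679 = 0.467833
z = (z1 − z2)/SE = (-1.231452 − 0.805319) / 0.467833 = -2.036771 / 0.467833 = -4.354

-4.354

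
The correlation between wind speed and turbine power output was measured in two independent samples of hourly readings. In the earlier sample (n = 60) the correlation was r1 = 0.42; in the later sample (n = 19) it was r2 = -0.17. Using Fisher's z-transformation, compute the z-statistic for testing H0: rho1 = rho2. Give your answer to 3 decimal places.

2.189

z1 = atanh(0.42) = 0.447692,  z2 = atanh(-0.17) = -0.171667
SE = √(1/(n1−3) + 1/(n2−3)) = √(1/57 + 1/16) = √(0.0175439 + 0.0625000) = √0.0800439 = 0.282920
z = (z1 − z2)/SE = (0.447692 − (-0.171667)) / 0.282920 = 0.619359 / 0.282920 = 2.189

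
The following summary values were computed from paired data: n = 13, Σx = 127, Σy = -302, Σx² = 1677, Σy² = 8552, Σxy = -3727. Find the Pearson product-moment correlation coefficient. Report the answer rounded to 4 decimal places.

Numerator: nΣxy − (Σx)(Σy) = 13·(-3727) − (127)(-302) = -10097
Denominator: √[(nΣx²−(Σx)²)(nΣy²−(Σy)²)]
  nΣx²−(Σx)² = 13·1677 − 16129 = 5672;  nΣy²−(Σy)² = 13·8552 − 91204 = 19972
  √(5672·19972) = √113281184 = 10643.3634
r = -10097 / 10643.3634 = -0.9487

-0.9487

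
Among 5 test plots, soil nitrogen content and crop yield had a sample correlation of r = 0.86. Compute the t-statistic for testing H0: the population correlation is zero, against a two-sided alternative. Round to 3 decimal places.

2.919

1 − r² = 1 − 0.7396 = 0.2604;  √(1−r²) = 0.510294
√(n−2) = √3 = 1.732051
t = r·√(n−2)/√(1−r²) = 0.86 · 1.732051 / 0.510294 = 2.919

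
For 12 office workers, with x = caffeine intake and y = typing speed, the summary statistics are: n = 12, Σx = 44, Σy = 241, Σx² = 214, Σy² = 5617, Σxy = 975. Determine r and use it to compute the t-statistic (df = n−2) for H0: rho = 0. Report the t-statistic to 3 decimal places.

Numerator: nΣxy − (Σx)(Σy) = 12·975 − (44)(241) = 1096
Denominator: √[(nΣx²−(Σx)²)(nΣy²−(Σy)²)]
  nΣx²−(Σx)² = 12·214 − 1936 = 632;  nΣy²−(Σy)² = 12·5617 − 58081 = 9323
  √(632·9323) = √5892136 = 2427.3722
r = 1096 / 2427.3722 = 0.4515
t = r·√(n−2)/√(1−r²) = 0.4515·√10 / √(1−0.203852) = 1.427768 / 0.892271 = 1.600

1.600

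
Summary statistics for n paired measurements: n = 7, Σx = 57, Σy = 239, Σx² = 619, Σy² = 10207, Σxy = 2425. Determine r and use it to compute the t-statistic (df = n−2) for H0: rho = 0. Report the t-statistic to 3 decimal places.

3.616

S_xy = nΣxy − ΣxΣy = 7·2425 − 57·239 = 16975 − 13623 = 3352
S_xx = nΣx² − (Σx)² = 7·619 − 57² = 4333 − 3249 = 1084
S_yy = nΣy² − (Σy)² = 7·10207 − 239² = 71449 − 57121 = 14328
r = S_xy / √(S_xx·S_yy) = 3352 / √(1084·14328) = 3352 / √15531552 = 3352 / 3941.0090 = 0.8505
t = r·√(n−2)/√(1−r²) = 0.8505·√5 / √(1−0.723350) = 1.901776 / 0.525975 = 3.616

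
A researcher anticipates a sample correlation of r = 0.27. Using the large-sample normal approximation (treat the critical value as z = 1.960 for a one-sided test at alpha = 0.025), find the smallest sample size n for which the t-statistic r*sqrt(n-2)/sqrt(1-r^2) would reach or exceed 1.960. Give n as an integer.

r√(n−2)/√(1−r²) ≥ 1.960  ⇔  n−2 ≥ (1.960)²·(1−r²)/r²
(1−r²)/r² = (1−0.0729)/0.0729 = 12.7174
n ≥ 2 + 3.8416·12.7174 = 2 + 48.8552 = 50.8552
⌈50.8552⌉ = 51

51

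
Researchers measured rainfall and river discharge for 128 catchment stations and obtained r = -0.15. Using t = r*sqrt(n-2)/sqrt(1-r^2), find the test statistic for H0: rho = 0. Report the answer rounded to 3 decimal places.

1 − r² = 1 − 0.0225 = 0.9775;  √(1−r²) = 0.988686
√(n−2) = √126 = 11.224972
t = r·√(n−2)/√(1−r²) = -0.15 · 11.224972 / 0.988686 = -1.703

-1.703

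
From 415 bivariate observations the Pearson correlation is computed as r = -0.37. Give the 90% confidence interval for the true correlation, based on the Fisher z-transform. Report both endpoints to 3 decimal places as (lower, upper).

Fisher z: z_r = atanh(r) = ½·ln((1+(-0.37))/(1−(-0.37))) = -0.388423
SE(z) = 1/√(n−3) = 1/√412 = 0.049266
90% ⇒ z* = 1.645; margin = 1.645·0.049266 = 0.081043
CI on z-scale: (-0.469466, -0.307380)
Back-transform: tanh(-0.469466) = -0.437768, tanh(-0.307380) = -0.298052

(-0.438, -0.298)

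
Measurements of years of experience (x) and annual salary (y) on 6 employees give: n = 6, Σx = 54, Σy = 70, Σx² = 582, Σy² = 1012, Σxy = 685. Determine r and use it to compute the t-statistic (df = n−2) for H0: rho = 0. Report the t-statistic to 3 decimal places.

S_xy = nΣxy − ΣxΣy = 6·685 − 54·70 = 4110 − 3780 = 330
S_xx = nΣx² − (Σx)² = 6·582 − 54² = 3492 − 2916 = 576
S_yy = nΣy² − (Σy)² = 6·1012 − 70² = 6072 − 4900 = 1172
r = S_xy / √(S_xx·S_yy) = 330 / √(576·1172) = 330 / √675072 = 330 / 821.6277 = 0.4016
t = r·√(n−2)/√(1−r²) = 0.4016·√4 / √(1−0.161283) = 0.803200 / 0.915815 = 0.877

0.877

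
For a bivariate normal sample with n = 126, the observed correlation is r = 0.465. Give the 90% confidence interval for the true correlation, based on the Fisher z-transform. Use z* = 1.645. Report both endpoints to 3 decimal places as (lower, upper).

(0.341, 0.573)

z_r = atanh(0.465) = 0.503672;  SE = 1/√(n−3) = 1/√123 = 0.090167
z-limits: 0.503672 ± 1.645·0.090167 = 0.503672 ± 0.148325 = [0.355347, 0.651997]
ρ-limits: (tanh 0.355347, tanh 0.651997) = (0.341, 0.573)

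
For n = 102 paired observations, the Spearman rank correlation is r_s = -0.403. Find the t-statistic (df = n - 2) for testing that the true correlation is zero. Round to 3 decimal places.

1 − r_s² = 1 − 0.162409 = 0.837591;  √(1−r_s²) = 0.915200
√(n−2) = √100 = 10.000000
t = r_s·√(n−2)/√(1−r_s²) = -0.403 · 10.000000 / 0.915200 = -4.403

-4.403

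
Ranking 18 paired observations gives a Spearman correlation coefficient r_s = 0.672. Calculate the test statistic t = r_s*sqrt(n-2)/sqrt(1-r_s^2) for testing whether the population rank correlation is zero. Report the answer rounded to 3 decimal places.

1 − r_s² = 1 − 0.451584 = 0.548416;  √(1−r_s²) = 0.740551
√(n−2) = √16 = 4.000000
t = r_s·√(n−2)/√(1−r_s²) = 0.672 · 4.000000 / 0.740551 = 3.630

3.630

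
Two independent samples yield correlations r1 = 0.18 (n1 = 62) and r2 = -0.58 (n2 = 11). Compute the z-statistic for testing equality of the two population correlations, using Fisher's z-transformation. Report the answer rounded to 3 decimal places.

2.241

z1 = atanh(0.18) = 0.181983,  z2 = atanh(-0.58) = -0.662463
SE = √(1/(n1−3) + 1/(n2−3)) = √(1/59 + 1/8) = √(0.0169492 + 0.1250000) = √0.1419492 = 0.376761
z = (z1 − z2)/SE = (0.181983 − (-0.662463)) / 0.376761 = 0.844446 / 0.376761 = 2.241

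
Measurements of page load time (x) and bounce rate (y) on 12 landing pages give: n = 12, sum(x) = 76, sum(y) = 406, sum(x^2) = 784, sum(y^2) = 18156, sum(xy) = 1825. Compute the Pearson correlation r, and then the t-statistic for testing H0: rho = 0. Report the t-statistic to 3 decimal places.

S_xy = nΣxy − ΣxΣy = 12·1825 − 76·406 = 21900 − 30856 = -8956
S_xx = nΣx² − (Σx)² = 12·784 − 76² = 9408 − 5776 = 3632
S_yy = nΣy² − (Σy)² = 12·18156 − 406² = 217872 − 164836 = 53036
r = S_xy / √(S_xx·S_yy) = -8956 / √(3632·53036) = -8956 / √192626752 = -8956 / 13879.0040 = -0.6453
t = r·√(n−2)/√(1−r²) = -0.6453·√10 / √(1−0.416412) = -2.040618 / 0.763929 = -2.671

-2.671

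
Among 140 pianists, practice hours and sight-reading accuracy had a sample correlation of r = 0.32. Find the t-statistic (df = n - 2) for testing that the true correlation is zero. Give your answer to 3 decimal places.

1 − r² = 1 − 0.1024 = 0.8976;  √(1−r²) = 0.947418
√(n−2) = √138 = 11.747340
t = r·√(n−2)/√(1−r²) = 0.32 · 11.747340 / 0.947418 = 3.968

3.968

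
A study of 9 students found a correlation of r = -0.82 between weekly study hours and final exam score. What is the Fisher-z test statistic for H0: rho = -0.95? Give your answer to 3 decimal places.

Fisher z: atanh(-0.82) = -1.156817, atanh(-0.95) = -1.831781
z = (z_r − z_0)·√(n−3) = (-1.156817 − (-1.831781))·√6 = 0.674964 · 2.449490 = 1.653

1.653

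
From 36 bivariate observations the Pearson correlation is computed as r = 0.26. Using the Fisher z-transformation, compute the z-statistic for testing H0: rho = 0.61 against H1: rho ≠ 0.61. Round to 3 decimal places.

z_r = atanh(0.26) = 0.266108,  z_0 = atanh(0.61) = 0.708921
SE = 1/√(n−3) = 1/√33 = 0.174078
z = (z_r − z_0)/SE = (0.266108 − 0.708921) / 0.174078 = -0.442813 / 0.174078 = -2.544

-2.544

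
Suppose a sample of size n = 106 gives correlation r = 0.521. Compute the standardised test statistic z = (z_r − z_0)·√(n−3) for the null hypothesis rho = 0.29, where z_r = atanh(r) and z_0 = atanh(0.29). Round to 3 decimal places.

Fisher z: atanh(0.521) = 0.577711, atanh(0.29) = 0.298566
z = (z_r − z_0)·√(n−3) = (0.577711 − 0.298566)·√103 = 0.279145 · 10.148892 = 2.833

2.833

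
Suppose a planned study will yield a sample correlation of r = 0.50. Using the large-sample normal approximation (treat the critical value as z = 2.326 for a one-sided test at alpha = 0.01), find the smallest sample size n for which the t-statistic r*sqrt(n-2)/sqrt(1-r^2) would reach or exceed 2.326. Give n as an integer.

19

Need r·√(n−2)/√(1−r²) ≥ 2.326
√(n−2) ≥ 2.326·√(1−0.2500) / 0.50 = 2.326·0.866025 / 0.50 = 4.0287
n−2 ≥ 16.2304  ⇒  n ≥ 18.2304
Smallest integer n = 19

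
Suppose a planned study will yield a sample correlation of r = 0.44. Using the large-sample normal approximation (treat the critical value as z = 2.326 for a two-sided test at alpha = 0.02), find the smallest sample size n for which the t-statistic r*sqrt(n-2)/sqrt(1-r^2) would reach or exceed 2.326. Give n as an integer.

r√(n−2)/√(1−r²) ≥ 2.326  ⇔  n−2 ≥ (2.326)²·(1−r²)/r²
(1−r²)/r² = (1−0.1936)/0.1936 = 4.1653
n ≥ 2 + 5.410276·4.1653 = 2 + 22.5354 = 24.5354
⌈24.5354⌉ = 25

25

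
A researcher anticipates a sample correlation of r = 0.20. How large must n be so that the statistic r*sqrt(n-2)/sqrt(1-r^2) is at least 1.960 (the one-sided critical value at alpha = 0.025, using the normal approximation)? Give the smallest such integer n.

95

Need r·√(n−2)/√(1−r²) ≥ 1.960
√(n−2) ≥ 1.960·√(1−0.0400) / 0.20 = 1.960·0.979796 / 0.20 = 9.6020
n−2 ≥ 92.1984  ⇒  n ≥ 94.1984
Smallest integer n = 95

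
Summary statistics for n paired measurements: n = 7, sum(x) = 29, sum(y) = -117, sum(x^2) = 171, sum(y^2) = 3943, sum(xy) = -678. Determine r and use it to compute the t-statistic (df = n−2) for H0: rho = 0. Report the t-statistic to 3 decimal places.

-1.712

S_xy = nΣxy − ΣxΣy = 7·(-678) − 29·(-117) = -4746 − (-3393) = -1353
S_xx = nΣx² − (Σx)² = 7·171 − 29² = 1197 − 841 = 356
S_yy = nΣy² − (Σy)² = 7·3943 − (-117)² = 27601 − 13689 = 13912
r = S_xy / √(S_xx·S_yy) = -1353 / √(356·13912) = -1353 / √4952672 = -1353 / 2225.4600 = -0.6080
t = r·√(n−2)/√(1−r²) = -0.6080·√5 / √(1−0.369664) = -1.359529 / 0.793937 = -1.712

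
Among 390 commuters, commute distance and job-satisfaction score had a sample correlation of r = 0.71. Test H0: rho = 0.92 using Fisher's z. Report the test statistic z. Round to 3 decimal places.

z_r = atanh(0.71) = 0.887184,  z_0 = atanh(0.92) = 1.589027
SE = 1/√(n−3) = 1/√387 = 0.050833
z = (z_r − z_0)/SE = (0.887184 − 1.589027) / 0.050833 = -0.701843 / 0.050833 = -13.807

-13.807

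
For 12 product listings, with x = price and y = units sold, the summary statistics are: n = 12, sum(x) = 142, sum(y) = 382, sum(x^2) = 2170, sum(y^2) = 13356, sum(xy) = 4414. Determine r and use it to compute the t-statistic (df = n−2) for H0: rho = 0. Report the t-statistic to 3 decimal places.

S_xy = nΣxy − ΣxΣy = 12·4414 − 142·382 = 52968 − 54244 = -1276
S_xx = nΣx² − (Σx)² = 12·2170 − 142² = 26040 − 20164 = 5876
S_yy = nΣy² − (Σy)² = 12·13356 − 382² = 160272 − 145924 = 14348
r = S_xy / √(S_xx·S_yy) = -1276 / √(5876·14348) = -1276 / √84308848 = -1276 / 9181.9850 = -0.1390
t = r·√(n−2)/√(1−r²) = -0.1390·√10 / √(1−0.019321) = -0.439557 / 0.990292 = -0.444

-0.444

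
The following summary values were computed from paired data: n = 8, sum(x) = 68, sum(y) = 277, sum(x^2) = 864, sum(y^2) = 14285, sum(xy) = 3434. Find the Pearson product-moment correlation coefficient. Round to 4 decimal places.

0.9317

S_xy = nΣxy − ΣxΣy = 8·3434 − 68·277 = 27472 − 18836 = 8636
S_xx = nΣx² − (Σx)² = 8·864 − 68² = 6912 − 4624 = 2288
S_yy = nΣy² − (Σy)² = 8·14285 − 277² = 114280 − 76729 = 37551
r = S_xy / √(S_xx·S_yy) = 8636 / √(2288·37551) = 8636 / √85916688 = 8636 / 9269.1255 = 0.9317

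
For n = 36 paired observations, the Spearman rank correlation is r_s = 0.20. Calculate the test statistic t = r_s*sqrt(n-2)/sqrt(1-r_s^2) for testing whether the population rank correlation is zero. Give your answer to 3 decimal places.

1 − r_s² = 1 − 0.0400 = 0.9600;  √(1−r_s²) = 0.979796
√(n−2) = √34 = 5.830952
t = r_s·√(n−2)/√(1−r_s²) = 0.20 · 5.830952 / 0.979796 = 1.190

1.190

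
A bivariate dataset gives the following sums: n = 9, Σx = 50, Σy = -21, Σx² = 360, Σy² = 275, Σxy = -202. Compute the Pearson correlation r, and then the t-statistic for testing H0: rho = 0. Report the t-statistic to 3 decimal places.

Numerator: nΣxy − (Σx)(Σy) = 9·(-202) − (50)(-21) = -768
Denominator: √[(nΣx²−(Σx)²)(nΣy²−(Σy)²)]
  nΣx²−(Σx)² = 9·360 − 2500 = 740;  nΣy²−(Σy)² = 9·275 − 441 = 2034
  √(740·2034) = √1505160 = 1226.8496
r = -768 / 1226.8496 = -0.6260
t = r·√(n−2)/√(1−r²) = -0.6260·√7 / √(1−0.391876) = -1.656240 / 0.779823 = -2.124

-2.124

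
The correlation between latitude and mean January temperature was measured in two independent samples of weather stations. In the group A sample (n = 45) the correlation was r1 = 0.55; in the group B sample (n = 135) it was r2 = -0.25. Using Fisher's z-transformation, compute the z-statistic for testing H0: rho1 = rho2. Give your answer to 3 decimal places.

z1 = atanh(0.55) = 0.618381,  z2 = atanh(-0.25) = -0.255413
SE = √(1/(n1−3) + 1/(n2−3)) = √(1/42 + 1/132) = √(0.0238095 + 0.0075758) = √0.0313853 = 0.177159
z = (z1 − z2)/SE = (0.618381 − (-0.255413)) / 0.177159 = 0.873794 / 0.177159 = 4.932

4.932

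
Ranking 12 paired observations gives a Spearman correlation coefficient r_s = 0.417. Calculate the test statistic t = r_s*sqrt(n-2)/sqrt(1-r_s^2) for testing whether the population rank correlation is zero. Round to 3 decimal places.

1.451

1 − r_s² = 1 − 0.173889 = 0.826111;  √(1−r_s²) = 0.908906
√(n−2) = √10 = 3.162278
t = r_s·√(n−2)/√(1−r_s²) = 0.417 · 3.162278 / 0.908906 = 1.451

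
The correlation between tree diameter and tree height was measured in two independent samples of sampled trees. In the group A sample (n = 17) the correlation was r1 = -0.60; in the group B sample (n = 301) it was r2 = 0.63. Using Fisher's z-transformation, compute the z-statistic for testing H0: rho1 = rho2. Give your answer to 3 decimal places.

-5.246

z1 = atanh(-0.60) = -0.693147,  z2 = atanh(0.63) = 0.741416
SE = √(1/(n1−3) + 1/(n2−3)) = √(1/14 + 1/298) = √(0.0714286 + 0.0033557) = √0.0747843 = 0.273467
z = (z1 − z2)/SE = (-0.693147 − 0.741416) / 0.273467 = -1.434563 / 0.273467 = -5.246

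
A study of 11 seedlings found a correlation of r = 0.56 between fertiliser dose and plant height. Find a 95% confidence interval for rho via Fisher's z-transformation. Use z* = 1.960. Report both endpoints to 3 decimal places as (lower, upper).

Fisher z: z_r = atanh(r) = ½·ln((1+0.56)/(1−0.56)) = 0.632833
SE(z) = 1/√(n−3) = 1/√8 = 0.353553
95% ⇒ z* = 1.960; margin = 1.960·0.353553 = 0.692964
CI on z-scale: (-0.060131, 1.325797)
Back-transform: tanh(-0.060131) = -0.060059, tanh(1.325797) = 0.868218

(-0.060, 0.868)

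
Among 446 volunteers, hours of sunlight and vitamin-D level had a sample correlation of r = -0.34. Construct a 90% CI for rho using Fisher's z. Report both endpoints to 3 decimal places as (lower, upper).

(-0.407, -0.269)

Fisher z: z_r = atanh(r) = ½·ln((1+(-0.34))/(1−(-0.34))) = -0.354093
SE(z) = 1/√(n−3) = 1/√443 = 0.047511
90% ⇒ z* = 1.645; margin = 1.645·0.047511 = 0.078156
CI on z-scale: (-0.432249, -0.275937)
Back-transform: tanh(-0.432249) = -0.407199, tanh(-0.275937) = -0.269141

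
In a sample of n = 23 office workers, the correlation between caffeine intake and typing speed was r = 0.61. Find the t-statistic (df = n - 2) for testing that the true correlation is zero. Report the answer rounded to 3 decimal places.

3.528

1 − r² = 1 − 0.3721 = 0.6279;  √(1−r²) = 0.792401
√(n−2) = √21 = 4.582576
t = r·√(n−2)/√(1−r²) = 0.61 · 4.582576 / 0.792401 = 3.528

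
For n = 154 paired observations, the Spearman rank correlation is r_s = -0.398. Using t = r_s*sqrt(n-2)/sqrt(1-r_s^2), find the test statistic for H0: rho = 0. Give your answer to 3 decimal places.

-5.349

1 − r_s² = 1 − 0.158404 = 0.841596;  √(1−r_s²) = 0.917385
√(n−2) = √152 = 12.328828
t = r_s·√(n−2)/√(1−r_s²) = -0.398 · 12.328828 / 0.917385 = -5.349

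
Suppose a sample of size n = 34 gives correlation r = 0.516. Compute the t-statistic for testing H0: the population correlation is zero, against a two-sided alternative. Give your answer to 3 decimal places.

1 − r² = 1 − 0.266256 = 0.733744;  √(1−r²) = 0.856589
√(n−2) = √32 = 5.656854
t = r·√(n−2)/√(1−r²) = 0.516 · 5.656854 / 0.856589 = 3.408

3.408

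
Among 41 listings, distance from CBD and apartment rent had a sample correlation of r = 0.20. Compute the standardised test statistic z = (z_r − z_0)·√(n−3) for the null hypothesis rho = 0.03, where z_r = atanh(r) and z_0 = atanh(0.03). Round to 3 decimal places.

z_r = atanh(0.20) = 0.202733,  z_0 = atanh(0.03) = 0.030009
SE = 1/√(n−3) = 1/√38 = 0.162221
z = (z_r − z_0)/SE = (0.202733 − 0.030009) / 0.162221 = 0.172724 / 0.162221 = 1.065

1.065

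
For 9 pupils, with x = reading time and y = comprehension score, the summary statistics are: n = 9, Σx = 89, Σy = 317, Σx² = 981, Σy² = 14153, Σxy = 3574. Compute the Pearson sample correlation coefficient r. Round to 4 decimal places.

0.8000

S_xy = nΣxy − ΣxΣy = 9·3574 − 89·317 = 32166 − 28213 = 3953
S_xx = nΣx² − (Σx)² = 9·981 − 89² = 8829 − 7921 = 908
S_yy = nΣy² − (Σy)² = 9·14153 − 317² = 127377 − 100489 = 26888
r = S_xy / √(S_xx·S_yy) = 3953 / √(908·26888) = 3953 / √24414304 = 3953 / 4941.0833 = 0.8000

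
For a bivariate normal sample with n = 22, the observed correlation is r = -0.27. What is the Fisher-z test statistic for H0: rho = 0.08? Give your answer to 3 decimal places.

-1.556

z_r = atanh(-0.27) = -0.276864,  z_0 = atanh(0.08) = 0.080171
SE = 1/√(n−3) = 1/√19 = 0.229416
z = (z_r − z_0)/SE = (-0.276864 − 0.080171) / 0.229416 = -0.357035 / 0.229416 = -1.556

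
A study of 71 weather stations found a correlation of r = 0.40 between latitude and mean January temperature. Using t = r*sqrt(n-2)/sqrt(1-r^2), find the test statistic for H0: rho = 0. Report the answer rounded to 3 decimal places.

t = r·√(n−2) / √(1−r²) with r = 0.40, n = 71
  = 0.40·√69 / √(1 − 0.1600)
  = 0.40·8.306624 / 0.916515
  = 3.322650 / 0.916515 = 3.625

3.625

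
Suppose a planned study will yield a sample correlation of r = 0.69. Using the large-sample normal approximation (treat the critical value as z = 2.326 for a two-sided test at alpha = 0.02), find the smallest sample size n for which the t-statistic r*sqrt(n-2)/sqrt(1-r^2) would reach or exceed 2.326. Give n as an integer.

8

r√(n−2)/√(1−r²) ≥ 2.326  ⇔  n−2 ≥ (2.326)²·(1−r²)/r²
(1−r²)/r² = (1−0.4761)/0.4761 = 1.1004
n ≥ 2 + 5.410276·1.1004 = 2 + 5.9535 = 7.9535
⌈7.9535⌉ = 8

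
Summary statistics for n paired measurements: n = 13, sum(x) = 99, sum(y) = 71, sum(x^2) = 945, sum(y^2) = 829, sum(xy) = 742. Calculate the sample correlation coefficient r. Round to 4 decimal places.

0.6933

Numerator: nΣxy − (Σx)(Σy) = 13·742 − (99)(71) = 2617
Denominator: √[(nΣx²−(Σx)²)(nΣy²−(Σy)²)]
  nΣx²−(Σx)² = 13·945 − 9801 = 2484;  nΣy²−(Σy)² = 13·829 − 5041 = 5736
  √(2484·5736) = √14248224 = 3774.6820
r = 2617 / 3774.6820 = 0.6933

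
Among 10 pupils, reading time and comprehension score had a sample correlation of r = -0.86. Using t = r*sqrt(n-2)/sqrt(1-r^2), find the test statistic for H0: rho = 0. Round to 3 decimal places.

1 − r² = 1 − 0.7396 = 0.2604;  √(1−r²) = 0.510294
√(n−2) = √8 = 2.828427
t = r·√(n−2)/√(1−r²) = -0.86 · 2.828427 / 0.510294 = -4.767

-4.767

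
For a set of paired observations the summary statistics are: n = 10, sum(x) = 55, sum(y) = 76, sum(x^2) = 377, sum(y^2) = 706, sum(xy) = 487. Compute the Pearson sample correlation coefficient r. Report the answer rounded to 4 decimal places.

0.7055

Numerator: nΣxy − (Σx)(Σy) = 10·487 − (55)(76) = 690
Denominator: √[(nΣx²−(Σx)²)(nΣy²−(Σy)²)]
  nΣx²−(Σx)² = 10·377 − 3025 = 745;  nΣy²−(Σy)² = 10·706 − 5776 = 1284
  √(745·1284) = √956580 = 978.0491
r = 690 / 978.0491 = 0.7055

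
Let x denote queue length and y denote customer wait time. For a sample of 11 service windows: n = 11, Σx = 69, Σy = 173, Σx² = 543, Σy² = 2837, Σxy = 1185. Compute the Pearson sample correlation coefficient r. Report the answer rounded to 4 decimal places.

S_xy = nΣxy − ΣxΣy = 11·1185 − 69·173 = 13035 − 11937 = 1098
S_xx = nΣx² − (Σx)² = 11·543 − 69² = 5973 − 4761 = 1212
S_yy = nΣy² − (Σy)² = 11·2837 − 173² = 31207 − 29929 = 1278
r = S_xy / √(S_xx·S_yy) = 1098 / √(1212·1278) = 1098 / √1548936 = 1098 / 1244.5626 = 0.8822

0.8822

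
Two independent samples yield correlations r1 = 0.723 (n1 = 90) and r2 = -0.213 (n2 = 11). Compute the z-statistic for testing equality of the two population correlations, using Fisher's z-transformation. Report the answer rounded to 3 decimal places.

Fisher z-transforms: z1 = atanh(0.723) = 0.913902, z2 = atanh(-0.213) = -0.216312; difference d = 1.130214
Var(d) = 1/87 + 1/8 = 0.0114943 + 0.1250000 = 0.1364943
z = d/√Var(d) = 1.130214 / √0.1364943 = 1.130214 / 0.369451 = 3.059

3.059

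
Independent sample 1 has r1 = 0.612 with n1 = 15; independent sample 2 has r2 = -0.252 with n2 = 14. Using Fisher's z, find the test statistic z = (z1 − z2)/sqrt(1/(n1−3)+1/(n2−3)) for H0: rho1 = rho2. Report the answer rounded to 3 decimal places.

2.323

z1 = atanh(0.612) = 0.712113,  z2 = atanh(-0.252) = -0.257547
SE = √(1/(n1−3) + 1/(n2−3)) = √(1/12 + 1/11) = √(0.0833333 + 0.0909091) = √0.1742424 = 0.417424
z = (z1 − z2)/SE = (0.712113 − (-0.257547)) / 0.417424 = 0.969660 / 0.417424 = 2.323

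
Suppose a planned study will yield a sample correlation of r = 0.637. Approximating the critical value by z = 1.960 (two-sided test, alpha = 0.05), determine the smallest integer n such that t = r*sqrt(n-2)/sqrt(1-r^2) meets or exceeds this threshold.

r√(n−2)/√(1−r²) ≥ 1.960  ⇔  n−2 ≥ (1.960)²·(1−r²)/r²
(1−r²)/r² = (1−0.405769)/0.405769 = 1.4645
n ≥ 2 + 3.8416·1.4645 = 2 + 5.6260 = 7.6260
⌈7.6260⌉ = 8

8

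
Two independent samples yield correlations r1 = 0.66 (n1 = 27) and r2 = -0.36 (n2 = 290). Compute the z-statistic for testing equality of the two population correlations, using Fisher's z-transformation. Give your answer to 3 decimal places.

Fisher z-transforms: z1 = atanh(0.66) = 0.792814, z2 = atanh(-0.36) = -0.376886; difference d = 1.169700
Var(d) = 1/24 + 1/287 = 0.0416667 + 0.0034843 = 0.0451510
z = d/√Var(d) = 1.169700 / √0.0451510 = 1.169700 / 0.212488 = 5.505

5.505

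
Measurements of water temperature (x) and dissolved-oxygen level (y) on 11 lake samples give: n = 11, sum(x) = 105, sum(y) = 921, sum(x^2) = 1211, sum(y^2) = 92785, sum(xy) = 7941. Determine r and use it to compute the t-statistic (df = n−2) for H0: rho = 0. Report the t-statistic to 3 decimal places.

Numerator: nΣxy − (Σx)(Σy) = 11·7941 − (105)(921) = -9354
Denominator: √[(nΣx²−(Σx)²)(nΣy²−(Σy)²)]
  nΣx²−(Σx)² = 11·1211 − 11025 = 2296;  nΣy²−(Σy)² = 11·92785 − 848241 = 172394
  √(2296·172394) = √395816624 = 19895.1407
r = -9354 / 19895.1407 = -0.4702
t = r·√(n−2)/√(1−r²) = -0.4702·√9 / √(1−0.221088) = -1.410600 / 0.882560 = -1.598

-1.598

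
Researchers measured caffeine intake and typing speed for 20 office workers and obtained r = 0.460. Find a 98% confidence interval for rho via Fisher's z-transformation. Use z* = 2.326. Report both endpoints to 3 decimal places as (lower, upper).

z_r = atanh(0.460) = 0.497311;  SE = 1/√(n−3) = 1/√17 = 0.242536
z-limits: 0.497311 ± 2.326·0.242536 = 0.497311 ± 0.564139 = [-0.066828, 1.061450]
ρ-limits: (tanh -0.066828, tanh 1.061450) = (-0.067, 0.786)

(-0.067, 0.786)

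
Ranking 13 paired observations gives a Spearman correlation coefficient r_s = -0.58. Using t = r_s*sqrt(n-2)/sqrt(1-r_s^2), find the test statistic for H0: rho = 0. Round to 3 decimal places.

-2.361

t = r_s·√(n−2) / √(1−r_s²) with r_s = -0.58, n = 13
  = -0.58·√11 / √(1 − 0.3364)
  = -0.58·3.316625 / 0.814616
  = -1.923642 / 0.814616 = -2.361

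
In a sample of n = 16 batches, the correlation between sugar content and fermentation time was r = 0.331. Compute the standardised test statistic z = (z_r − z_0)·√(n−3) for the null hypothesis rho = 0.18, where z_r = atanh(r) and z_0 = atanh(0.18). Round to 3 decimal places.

0.584

Fisher z: atanh(0.331) = 0.343951, atanh(0.18) = 0.181983
z = (z_r − z_0)·√(n−3) = (0.343951 − 0.181983)·√13 = 0.161968 · 3.605551 = 0.584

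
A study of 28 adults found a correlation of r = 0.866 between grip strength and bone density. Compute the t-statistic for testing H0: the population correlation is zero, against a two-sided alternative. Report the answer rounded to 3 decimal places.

1 − r² = 1 − 0.749956 = 0.250044;  √(1−r²) = 0.500044
√(n−2) = √26 = 5.099020
t = r·√(n−2)/√(1−r²) = 0.866 · 5.099020 / 0.500044 = 8.831

8.831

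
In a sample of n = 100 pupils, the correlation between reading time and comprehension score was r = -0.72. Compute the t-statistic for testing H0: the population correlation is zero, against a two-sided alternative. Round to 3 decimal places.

1 − r² = 1 − 0.5184 = 0.4816;  √(1−r²) = 0.693974
√(n−2) = √98 = 9.899495
t = r·√(n−2)/√(1−r²) = -0.72 · 9.899495 / 0.693974 = -10.271

-10.271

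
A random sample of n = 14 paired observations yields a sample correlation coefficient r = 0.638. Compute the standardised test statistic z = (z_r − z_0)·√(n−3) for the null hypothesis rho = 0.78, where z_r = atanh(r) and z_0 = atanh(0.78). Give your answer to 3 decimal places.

Fisher z: atanh(0.638) = 0.754794, atanh(0.78) = 1.045371
z = (z_r − z_0)·√(n−3) = (0.754794 − 1.045371)·√11 = -0.290577 · 3.316625 = -0.964

-0.964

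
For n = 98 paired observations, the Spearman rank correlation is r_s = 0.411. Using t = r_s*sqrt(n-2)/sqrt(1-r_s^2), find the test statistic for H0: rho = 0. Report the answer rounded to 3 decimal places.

t = r_s·√(n−2) / √(1−r_s²) with r_s = 0.411, n = 98
  = 0.411·√96 / √(1 − 0.168921)
  = 0.411·9.797959 / 0.911635
  = 4.026961 / 0.911635 = 4.417

4.417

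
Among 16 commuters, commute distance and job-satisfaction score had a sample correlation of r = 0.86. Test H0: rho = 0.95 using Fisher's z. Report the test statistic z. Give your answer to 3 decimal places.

z_r = atanh(0.86) = 1.293345,  z_0 = atanh(0.95) = 1.831781
SE = 1/√(n−3) = 1/√13 = 0.277350
z = (z_r − z_0)/SE = (1.293345 − 1.831781) / 0.277350 = -0.538436 / 0.277350 = -1.941

-1.941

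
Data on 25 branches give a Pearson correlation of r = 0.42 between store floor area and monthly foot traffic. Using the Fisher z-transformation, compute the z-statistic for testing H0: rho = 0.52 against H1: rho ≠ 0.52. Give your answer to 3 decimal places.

Fisher z: atanh(0.42) = 0.447692, atanh(0.52) = 0.576340
z = (z_r − z_0)·√(n−3) = (0.447692 − 0.576340)·√22 = -0.128648 · 4.690416 = -0.603

-0.603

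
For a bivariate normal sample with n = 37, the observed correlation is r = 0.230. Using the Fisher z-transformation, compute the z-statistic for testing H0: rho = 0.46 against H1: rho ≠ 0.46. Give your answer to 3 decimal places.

-1.534

Fisher z: atanh(0.230) = 0.234189, atanh(0.46) = 0.497311
z = (z_r − z_0)·√(n−3) = (0.234189 − 0.497311)·√34 = -0.263122 · 5.830952 = -1.534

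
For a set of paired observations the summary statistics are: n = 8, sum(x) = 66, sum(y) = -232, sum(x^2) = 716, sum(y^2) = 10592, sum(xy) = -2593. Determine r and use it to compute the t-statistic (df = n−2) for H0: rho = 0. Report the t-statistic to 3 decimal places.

Numerator: nΣxy − (Σx)(Σy) = 8·(-2593) − (66)(-232) = -5432
Denominator: √[(nΣx²−(Σx)²)(nΣy²−(Σy)²)]
  nΣx²−(Σx)² = 8·716 − 4356 = 1372;  nΣy²−(Σy)² = 8·10592 − 53824 = 30912
  √(1372·30912) = √42411264 = 6512.3931
r = -5432 / 6512.3931 = -0.8341
t = r·√(n−2)/√(1−r²) = -0.8341·√6 / √(1−0.695723) = -2.043119 / 0.551613 = -3.704

-3.704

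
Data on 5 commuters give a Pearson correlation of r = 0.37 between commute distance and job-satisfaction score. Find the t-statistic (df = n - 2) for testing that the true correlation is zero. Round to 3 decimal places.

0.690

1 − r² = 1 − 0.1369 = 0.8631;  √(1−r²) = 0.929032
√(n−2) = √3 = 1.732051
t = r·√(n−2)/√(1−r²) = 0.37 · 1.732051 / 0.929032 = 0.690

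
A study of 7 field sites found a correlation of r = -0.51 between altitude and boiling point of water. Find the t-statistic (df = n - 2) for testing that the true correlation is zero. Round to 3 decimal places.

t = r·√(n−2) / √(1−r²) with r = -0.51, n = 7
  = -0.51·√5 / √(1 − 0.2601)
  = -0.51·2.236068 / 0.860174
  = -1.140395 / 0.860174 = -1.326

-1.326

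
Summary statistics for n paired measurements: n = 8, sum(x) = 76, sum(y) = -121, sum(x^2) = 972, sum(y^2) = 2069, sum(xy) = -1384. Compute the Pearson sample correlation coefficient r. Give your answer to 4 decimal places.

Numerator: nΣxy − (Σx)(Σy) = 8·(-1384) − (76)(-121) = -1876
Denominator: √[(nΣx²−(Σx)²)(nΣy²−(Σy)²)]
  nΣx²−(Σx)² = 8·972 − 5776 = 2000;  nΣy²−(Σy)² = 8·2069 − 14641 = 1911
  √(2000·1911) = √3822000 = 1954.9936
r = -1876 / 1954.9936 = -0.9596

-0.9596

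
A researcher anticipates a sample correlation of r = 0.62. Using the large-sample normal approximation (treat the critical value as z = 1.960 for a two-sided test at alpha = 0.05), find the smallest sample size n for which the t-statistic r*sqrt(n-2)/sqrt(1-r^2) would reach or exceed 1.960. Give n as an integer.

9

r√(n−2)/√(1−r²) ≥ 1.960  ⇔  n−2 ≥ (1.960)²·(1−r²)/r²
(1−r²)/r² = (1−0.3844)/0.3844 = 1.6015
n ≥ 2 + 3.8416·1.6015 = 2 + 6.1523 = 8.1523
⌈8.1523⌉ = 9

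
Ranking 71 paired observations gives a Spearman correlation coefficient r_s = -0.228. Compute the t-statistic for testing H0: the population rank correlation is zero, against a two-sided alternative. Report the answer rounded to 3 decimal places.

t = r_s·√(n−2) / √(1−r_s²) with r_s = -0.228, n = 71
  = -0.228·√69 / √(1 − 0.051984)
  = -0.228·8.306624 / 0.973661
  = -1.893910 / 0.973661 = -1.945

-1.945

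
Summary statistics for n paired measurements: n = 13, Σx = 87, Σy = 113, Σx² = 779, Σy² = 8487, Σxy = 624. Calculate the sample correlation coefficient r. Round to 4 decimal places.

Numerator: nΣxy − (Σx)(Σy) = 13·624 − (87)(113) = -1719
Denominator: √[(nΣx²−(Σx)²)(nΣy²−(Σy)²)]
  nΣx²−(Σx)² = 13·779 − 7569 = 2558;  nΣy²−(Σy)² = 13·8487 − 12769 = 97562
  √(2558·97562) = √249563596 = 15797.5820
r = -1719 / 15797.5820 = -0.1088

-0.1088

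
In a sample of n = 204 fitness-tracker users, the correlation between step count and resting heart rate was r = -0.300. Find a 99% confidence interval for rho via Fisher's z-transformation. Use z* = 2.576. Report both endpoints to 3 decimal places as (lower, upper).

(-0.455, -0.127)

Fisher z: z_r = atanh(r) = ½·ln((1+(-0.300))/(1−(-0.300))) = -0.309520
SE(z) = 1/√(n−3) = 1/√201 = 0.070535
99% ⇒ z* = 2.576; margin = 2.576·0.070535 = 0.181698
CI on z-scale: (-0.491218, -0.127822)
Back-transform: tanh(-0.491218) = -0.455183, tanh(-0.127822) = -0.127130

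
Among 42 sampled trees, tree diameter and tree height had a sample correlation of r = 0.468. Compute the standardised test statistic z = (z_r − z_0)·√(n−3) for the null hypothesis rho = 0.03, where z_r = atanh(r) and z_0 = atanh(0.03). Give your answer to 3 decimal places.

z_r = atanh(0.468) = 0.507506,  z_0 = atanh(0.03) = 0.030009
SE = 1/√(n−3) = 1/√39 = 0.160128
z = (z_r − z_0)/SE = (0.507506 − 0.030009) / 0.160128 = 0.477497 / 0.160128 = 2.982

2.982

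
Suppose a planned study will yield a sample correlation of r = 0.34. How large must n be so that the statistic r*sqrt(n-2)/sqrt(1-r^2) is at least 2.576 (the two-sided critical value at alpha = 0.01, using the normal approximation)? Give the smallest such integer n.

r√(n−2)/√(1−r²) ≥ 2.576  ⇔  n−2 ≥ (2.576)²·(1−r²)/r²
(1−r²)/r² = (1−0.1156)/0.1156 = 7.6505
n ≥ 2 + 6.635776·7.6505 = 2 + 50.7670 = 52.7670
⌈52.7670⌉ = 53

53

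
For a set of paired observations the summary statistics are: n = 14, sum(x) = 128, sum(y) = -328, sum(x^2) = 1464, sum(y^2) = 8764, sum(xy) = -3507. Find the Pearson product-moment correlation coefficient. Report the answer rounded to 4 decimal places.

-0.9025

Numerator: nΣxy − (Σx)(Σy) = 14·(-3507) − (128)(-328) = -7114
Denominator: √[(nΣx²−(Σx)²)(nΣy²−(Σy)²)]
  nΣx²−(Σx)² = 14·1464 − 16384 = 4112;  nΣy²−(Σy)² = 14·8764 − 107584 = 15112
  √(4112·15112) = √62140544 = 7882.9274
r = -7114 / 7882.9274 = -0.9025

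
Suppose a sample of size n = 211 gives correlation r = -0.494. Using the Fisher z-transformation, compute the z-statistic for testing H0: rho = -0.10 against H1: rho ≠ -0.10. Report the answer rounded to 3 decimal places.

-6.360

Fisher z: atanh(-0.494) = -0.541338, atanh(-0.10) = -0.100335
z = (z_r − z_0)·√(n−3) = (-0.541338 − (-0.100335))·√208 = -0.441003 · 14.422205 = -6.360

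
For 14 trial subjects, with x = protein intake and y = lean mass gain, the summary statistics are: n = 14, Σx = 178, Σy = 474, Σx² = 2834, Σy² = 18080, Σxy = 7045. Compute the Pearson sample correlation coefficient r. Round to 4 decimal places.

0.9457

Numerator: nΣxy − (Σx)(Σy) = 14·7045 − (178)(474) = 14258
Denominator: √[(nΣx²−(Σx)²)(nΣy²−(Σy)²)]
  nΣx²−(Σx)² = 14·2834 − 31684 = 7992;  nΣy²−(Σy)² = 14·18080 − 224676 = 28444
  √(7992·28444) = √227324448 = 15077.2825
r = 14258 / 15077.2825 = 0.9457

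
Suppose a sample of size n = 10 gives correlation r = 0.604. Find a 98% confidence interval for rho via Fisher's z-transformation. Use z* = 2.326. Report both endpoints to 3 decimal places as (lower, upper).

(-0.178, 0.918)

Fisher z: z_r = atanh(r) = ½·ln((1+0.604)/(1−0.604)) = 0.699421
SE(z) = 1/√(n−3) = 1/√7 = 0.377964
98% ⇒ z* = 2.326; margin = 2.326·0.377964 = 0.879144
CI on z-scale: (-0.179723, 1.578565)
Back-transform: tanh(-0.179723) = -0.177813, tanh(1.578565) = 0.918377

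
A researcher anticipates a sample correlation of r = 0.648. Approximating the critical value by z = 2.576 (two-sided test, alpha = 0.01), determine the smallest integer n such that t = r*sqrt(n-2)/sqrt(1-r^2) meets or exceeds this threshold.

Need r·√(n−2)/√(1−r²) ≥ 2.576
√(n−2) ≥ 2.576·√(1−0.419904) / 0.648 = 2.576·0.761640 / 0.648 = 3.0278
n−2 ≥ 9.1676  ⇒  n ≥ 11.1676
Smallest integer n = 12

12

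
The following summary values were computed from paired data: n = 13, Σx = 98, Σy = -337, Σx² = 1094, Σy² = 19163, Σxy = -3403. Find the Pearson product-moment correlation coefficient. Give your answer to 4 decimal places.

Numerator: nΣxy − (Σx)(Σy) = 13·(-3403) − (98)(-337) = -11213
Denominator: √[(nΣx²−(Σx)²)(nΣy²−(Σy)²)]
  nΣx²−(Σx)² = 13·1094 − 9604 = 4618;  nΣy²−(Σy)² = 13·19163 − 113569 = 135550
  √(4618·135550) = √625969900 = 25019.3905
r = -11213 / 25019.3905 = -0.4482

-0.4482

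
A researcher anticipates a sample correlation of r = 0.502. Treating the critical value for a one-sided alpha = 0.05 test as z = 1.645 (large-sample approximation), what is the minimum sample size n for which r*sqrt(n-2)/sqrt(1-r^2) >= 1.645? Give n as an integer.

Need r·√(n−2)/√(1−r²) ≥ 1.645
√(n−2) ≥ 1.645·√(1−0.252004) / 0.502 = 1.645·0.864868 / 0.502 = 2.8341
n−2 ≥ 8.0321  ⇒  n ≥ 10.0321
Smallest integer n = 11

11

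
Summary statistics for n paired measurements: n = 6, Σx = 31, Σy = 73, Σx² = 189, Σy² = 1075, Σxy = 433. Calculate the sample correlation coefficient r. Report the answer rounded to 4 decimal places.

Numerator: nΣxy − (Σx)(Σy) = 6·433 − (31)(73) = 335
Denominator: √[(nΣx²−(Σx)²)(nΣy²−(Σy)²)]
  nΣx²−(Σx)² = 6·189 − 961 = 173;  nΣy²−(Σy)² = 6·1075 − 5329 = 1121
  √(173·1121) = √193933 = 440.3782
r = 335 / 440.3782 = 0.7607

0.7607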